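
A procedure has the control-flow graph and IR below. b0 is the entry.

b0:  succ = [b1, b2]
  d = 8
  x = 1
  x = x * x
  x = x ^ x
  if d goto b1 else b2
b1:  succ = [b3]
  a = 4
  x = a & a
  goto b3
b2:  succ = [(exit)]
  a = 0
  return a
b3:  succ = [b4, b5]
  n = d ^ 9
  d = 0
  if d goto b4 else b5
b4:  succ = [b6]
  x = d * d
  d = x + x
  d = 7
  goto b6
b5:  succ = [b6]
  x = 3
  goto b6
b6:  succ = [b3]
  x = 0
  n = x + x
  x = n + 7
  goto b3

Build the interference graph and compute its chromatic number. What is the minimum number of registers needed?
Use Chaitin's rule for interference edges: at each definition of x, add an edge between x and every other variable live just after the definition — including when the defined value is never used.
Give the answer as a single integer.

Answer: 2

Analysis:
Block summaries:
  b0: def={d,x} ue=∅
  b1: def={a,x} ue=∅
  b2: def={a} ue=∅
  b3: def={d,n} ue={d}
  b4: def={d,x} ue={d}
  b5: def={x} ue=∅
  b6: def={n,x} ue=∅

Liveness:
  b0 li=∅ lo={d}
  b1 li={d} lo={d}
  b2 li=∅ lo=∅
  b3 li={d} lo={d}
  b4 li={d} lo={d}
  b5 li={d} lo={d}
  b6 li={d} lo={d}

Interfere edges:
  a: {d}
  d: {a,n,x}
  n: {d}
  x: {d}

Registers:
  lower bound: {a,d} mutually conflict ⇒ χ ≥ 2
  assign a→c1 d→c0 n→c1 x→c1 — no edge inside a register ⇒ χ ≤ 2
  χ = 2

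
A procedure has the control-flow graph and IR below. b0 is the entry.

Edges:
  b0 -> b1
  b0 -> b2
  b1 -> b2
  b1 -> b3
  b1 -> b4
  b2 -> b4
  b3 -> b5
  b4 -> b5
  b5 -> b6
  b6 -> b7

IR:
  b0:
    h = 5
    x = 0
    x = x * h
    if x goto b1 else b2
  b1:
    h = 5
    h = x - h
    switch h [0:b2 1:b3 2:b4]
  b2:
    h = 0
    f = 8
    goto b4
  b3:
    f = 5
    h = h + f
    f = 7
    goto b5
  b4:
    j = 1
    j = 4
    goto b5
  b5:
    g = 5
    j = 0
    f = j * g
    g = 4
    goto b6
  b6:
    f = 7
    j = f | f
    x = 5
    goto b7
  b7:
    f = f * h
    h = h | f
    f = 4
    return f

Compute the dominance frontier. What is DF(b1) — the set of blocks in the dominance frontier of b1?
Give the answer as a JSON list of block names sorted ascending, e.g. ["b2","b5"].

idom tree: b1←b0 b2←b0 b3←b1 b4←b0 b5←b0 b6←b5 b7←b6
Dom at joins:
  b2: preds {b0,b1}: {b0} ∩ {b0,b1} = {b0}; idom=b0
  b4: preds {b1,b2}: {b0,b1} ∩ {b0,b2} = {b0}; idom=b0
  b5: preds {b3,b4}: {b0,b1,b3} ∩ {b0,b4} = {b0}; idom=b0

Frontier:
  join b2 pred b0: · stop@b0
  join b2 pred b1: b1 stop@b0
  join b4 pred b1: b1 stop@b0
  join b4 pred b2: b2 stop@b0
  join b5 pred b3: b3→b1 stop@b0
  join b5 pred b4: b4 stop@b0
  b0 → ∅
  b1 → {b2,b4,b5}
  b2 → {b4}
  b3 → {b5}
  b4 → {b5}
  b5 → ∅
  b6 → ∅
  b7 → ∅

DF(b1) = ["b2", "b4", "b5"]

Answer: ["b2", "b4", "b5"]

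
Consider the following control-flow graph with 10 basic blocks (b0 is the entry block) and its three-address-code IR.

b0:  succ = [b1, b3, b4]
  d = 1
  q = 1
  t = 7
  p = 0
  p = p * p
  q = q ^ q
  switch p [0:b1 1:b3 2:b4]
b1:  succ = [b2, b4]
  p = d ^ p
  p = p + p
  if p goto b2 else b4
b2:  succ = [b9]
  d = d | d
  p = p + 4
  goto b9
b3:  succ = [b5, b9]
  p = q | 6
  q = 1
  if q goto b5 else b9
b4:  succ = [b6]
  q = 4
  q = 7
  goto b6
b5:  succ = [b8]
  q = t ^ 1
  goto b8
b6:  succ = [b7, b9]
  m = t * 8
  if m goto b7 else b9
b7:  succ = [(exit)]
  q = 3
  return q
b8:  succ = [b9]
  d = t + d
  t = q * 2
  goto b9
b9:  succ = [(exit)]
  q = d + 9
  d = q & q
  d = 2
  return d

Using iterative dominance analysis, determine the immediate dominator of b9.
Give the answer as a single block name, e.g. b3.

idom tree: b1←b0 b2←b1 b3←b0 b4←b0 b5←b3 b6←b4 b7←b6 b8←b5 b9←b0
Dom∩ at merges:
  b4: preds {b0,b1}: {b0} ∩ {b0,b1} = {b0}; idom=b0
  b9: preds {b2,b3,b6,b8}: {b0,b1,b2} ∩ {b0,b3} ∩ {b0,b4,b6} ∩ {b0,b3,b5,b8} = {b0}; idom=b0

idom(b9) = b0

Answer: b0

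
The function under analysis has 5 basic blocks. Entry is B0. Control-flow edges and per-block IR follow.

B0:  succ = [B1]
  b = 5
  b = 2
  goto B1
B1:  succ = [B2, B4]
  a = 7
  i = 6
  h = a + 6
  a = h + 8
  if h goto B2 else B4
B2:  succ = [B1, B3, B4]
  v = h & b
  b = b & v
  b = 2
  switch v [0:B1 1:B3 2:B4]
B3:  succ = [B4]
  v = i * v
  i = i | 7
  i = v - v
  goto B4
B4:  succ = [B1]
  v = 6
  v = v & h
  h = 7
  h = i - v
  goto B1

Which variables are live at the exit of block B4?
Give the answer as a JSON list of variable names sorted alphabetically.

Answer: ["b"]

Derivation:
Block summaries:
  B0: def={b} ue=∅
  B1: def={a,h,i} ue=∅
  B2: def={b,v} ue={b,h}
  B3: def={i,v} ue={i,v}
  B4: def={h,v} ue={h,i}

Live sets:
  live B0: ∅→{b}
  live B1: {b}→{b,h,i}
  live B2: {b,h,i}→{b,h,i,v}
  live B3: {b,h,i,v}→{b,h,i}
  live B4: {b,h,i}→{b}

live-out(B4) = ["b"]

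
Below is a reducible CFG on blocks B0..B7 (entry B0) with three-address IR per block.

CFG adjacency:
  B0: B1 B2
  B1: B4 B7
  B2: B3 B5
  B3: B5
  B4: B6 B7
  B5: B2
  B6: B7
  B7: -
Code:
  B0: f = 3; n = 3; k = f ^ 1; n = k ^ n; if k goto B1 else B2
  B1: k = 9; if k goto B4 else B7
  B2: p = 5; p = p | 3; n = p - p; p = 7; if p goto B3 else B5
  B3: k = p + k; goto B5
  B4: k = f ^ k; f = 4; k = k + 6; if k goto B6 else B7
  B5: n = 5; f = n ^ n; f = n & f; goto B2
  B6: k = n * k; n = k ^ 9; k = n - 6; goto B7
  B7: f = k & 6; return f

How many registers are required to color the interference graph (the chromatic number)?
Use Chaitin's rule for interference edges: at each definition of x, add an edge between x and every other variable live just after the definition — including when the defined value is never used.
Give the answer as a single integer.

def/use:
  B0: {f,k,n} / ∅
  B1: {k} / ∅
  B2: {n,p} / ∅
  B3: {k} / {k,p}
  B4: {f,k} / {f,k}
  B5: {f,n} / ∅
  B6: {k,n} / {k,n}
  B7: {f} / {k}

Backward fixpoint:
  B0 li=∅ lo={f,k,n}
  B1 li={f,n} lo={f,k,n}
  B2 li={k} lo={k,p}
  B3 li={k,p} lo={k}
  B4 li={f,k,n} lo={k,n}
  B5 li={k} lo={k}
  B6 li={k,n} lo={k}
  B7 li={k} lo=∅

Conflict graph:
  f: {k,n}
  k: {f,n,p}
  n: {f,k}
  p: {k}

Registers:
  lower bound: {f,k,n} mutually conflict ⇒ χ ≥ 3
  assign f→c1 k→c0 n→c2 p→c1 — no edge inside a register ⇒ χ ≤ 3
  χ = 3

Answer: 3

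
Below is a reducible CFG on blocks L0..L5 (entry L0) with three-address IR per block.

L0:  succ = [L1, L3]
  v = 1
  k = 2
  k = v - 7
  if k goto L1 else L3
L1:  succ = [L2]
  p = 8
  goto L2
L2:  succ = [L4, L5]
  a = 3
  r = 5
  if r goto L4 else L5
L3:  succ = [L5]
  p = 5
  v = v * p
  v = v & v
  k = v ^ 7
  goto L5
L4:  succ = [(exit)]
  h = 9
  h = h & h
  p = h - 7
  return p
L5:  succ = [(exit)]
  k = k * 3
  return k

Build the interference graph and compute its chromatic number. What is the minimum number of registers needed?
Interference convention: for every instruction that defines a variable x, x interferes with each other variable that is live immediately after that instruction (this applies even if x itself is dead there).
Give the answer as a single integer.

Block summaries:
  L0 def {k,v} use ∅
  L1 def {p} use ∅
  L2 def {a,r} use ∅
  L3 def {k,p,v} use {v}
  L4 def {h,p} use ∅
  L5 def {k} use {k}

Live sets:
  L0: in=∅ out={k,v}
  L1: in={k} out={k}
  L2: in={k} out={k}
  L3: in={v} out={k}
  L4: in=∅ out=∅
  L5: in={k} out=∅

Interference:
  a — {k}
  h — ∅
  k — {a,p,r,v}
  p — {k,v}
  r — {k}
  v — {k,p}

Registers:
  {k,p,v} pairwise interfere (3-clique) ⇒ χ ≥ 3
  assign a→r1 h→r0 k→r0 p→r1 r→r1 v→r2 — no edge inside a register ⇒ χ ≤ 3
  χ = 3

Answer: 3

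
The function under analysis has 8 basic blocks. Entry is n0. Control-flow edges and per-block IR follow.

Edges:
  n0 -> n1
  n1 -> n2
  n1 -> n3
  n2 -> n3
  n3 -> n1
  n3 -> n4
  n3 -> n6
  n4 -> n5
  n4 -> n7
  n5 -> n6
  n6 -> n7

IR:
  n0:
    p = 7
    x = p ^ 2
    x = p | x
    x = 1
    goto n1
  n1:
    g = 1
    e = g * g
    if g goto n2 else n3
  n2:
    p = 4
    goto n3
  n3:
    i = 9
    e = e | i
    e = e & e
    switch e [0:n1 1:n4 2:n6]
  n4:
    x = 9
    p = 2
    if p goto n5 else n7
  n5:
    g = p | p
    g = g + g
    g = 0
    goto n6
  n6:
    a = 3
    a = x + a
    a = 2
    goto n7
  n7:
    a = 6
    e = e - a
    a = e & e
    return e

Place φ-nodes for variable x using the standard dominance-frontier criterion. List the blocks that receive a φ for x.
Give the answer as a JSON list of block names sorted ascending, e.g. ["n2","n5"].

Answer: ["n6", "n7"]

Analysis:
idom tree: n1←n0 n2←n1 n3←n1 n4←n3 n5←n4 n6←n3 n7←n3
Dom at joins:
  n1: preds {n0,n3}: {n0} ∩ {n0,n1,n3} = {n0}; idom=n0
  n3: preds {n1,n2}: {n0,n1} ∩ {n0,n1,n2} = {n0,n1}; idom=n1
  n6: preds {n3,n5}: {n0,n1,n3} ∩ {n0,n1,n3,n4,n5} = {n0,n1,n3}; idom=n3
  n7: preds {n4,n6}: {n0,n1,n3,n4} ∩ {n0,n1,n3,n6} = {n0,n1,n3}; idom=n3

DF derivation:
  n1←n0: walk · to n0
  n1←n3: walk n3→n1 to n0
  n3←n1: walk · to n1
  n3←n2: walk n2 to n1
  n6←n3: walk · to n3
  n6←n5: walk n5→n4 to n3
  n7←n4: walk n4 to n3
  n7←n6: walk n6 to n3
  n0 → ∅
  n1 → {n1}
  n2 → {n3}
  n3 → {n1}
  n4 → {n6,n7}
  n5 → {n6}
  n6 → {n7}
  n7 → ∅

φ for x: defs {n0,n4}
  DF⁺ = {n6,n7}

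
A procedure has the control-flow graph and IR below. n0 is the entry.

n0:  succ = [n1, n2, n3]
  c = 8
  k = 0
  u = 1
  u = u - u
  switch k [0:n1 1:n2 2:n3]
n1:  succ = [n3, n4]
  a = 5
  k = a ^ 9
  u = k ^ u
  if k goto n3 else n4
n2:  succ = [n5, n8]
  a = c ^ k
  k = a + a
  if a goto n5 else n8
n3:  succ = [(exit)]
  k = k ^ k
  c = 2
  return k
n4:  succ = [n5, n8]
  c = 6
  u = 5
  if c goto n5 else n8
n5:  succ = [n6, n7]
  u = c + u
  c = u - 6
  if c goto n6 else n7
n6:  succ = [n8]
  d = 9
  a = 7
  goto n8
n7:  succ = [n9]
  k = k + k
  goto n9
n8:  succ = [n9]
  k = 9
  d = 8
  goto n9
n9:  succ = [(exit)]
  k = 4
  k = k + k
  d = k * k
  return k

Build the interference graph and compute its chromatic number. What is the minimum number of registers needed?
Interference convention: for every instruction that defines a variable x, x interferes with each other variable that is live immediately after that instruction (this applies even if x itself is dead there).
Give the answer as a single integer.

Answer: 4

Derivation:
Block summaries:
  n0: def={c,k,u} ue=∅
  n1: def={a,k,u} ue={u}
  n2: def={a,k} ue={c,k}
  n3: def={c,k} ue={k}
  n4: def={c,u} ue=∅
  n5: def={c,u} ue={c,u}
  n6: def={a,d} ue=∅
  n7: def={k} ue={k}
  n8: def={d,k} ue=∅
  n9: def={d,k} ue=∅

Backward fixpoint:
  n0 li=∅ lo={c,k,u}
  n1 li={u} lo={k}
  n2 li={c,k,u} lo={c,k,u}
  n3 li={k} lo=∅
  n4 li={k} lo={c,k,u}
  n5 li={c,k,u} lo={k}
  n6 li=∅ lo=∅
  n7 li={k} lo=∅
  n8 li=∅ lo=∅
  n9 li=∅ lo=∅

Interfere edges:
  a — {c,k,u}
  c — {a,k,u}
  d — {k}
  k — {a,c,d,u}
  u — {a,c,k}

Registers:
  {a,c,k,u} pairwise interfere (4-clique) ⇒ χ ≥ 4
  assign a→R1 c→R2 d→R1 k→R0 u→R3 — no edge inside a register ⇒ χ ≤ 4
  χ = 4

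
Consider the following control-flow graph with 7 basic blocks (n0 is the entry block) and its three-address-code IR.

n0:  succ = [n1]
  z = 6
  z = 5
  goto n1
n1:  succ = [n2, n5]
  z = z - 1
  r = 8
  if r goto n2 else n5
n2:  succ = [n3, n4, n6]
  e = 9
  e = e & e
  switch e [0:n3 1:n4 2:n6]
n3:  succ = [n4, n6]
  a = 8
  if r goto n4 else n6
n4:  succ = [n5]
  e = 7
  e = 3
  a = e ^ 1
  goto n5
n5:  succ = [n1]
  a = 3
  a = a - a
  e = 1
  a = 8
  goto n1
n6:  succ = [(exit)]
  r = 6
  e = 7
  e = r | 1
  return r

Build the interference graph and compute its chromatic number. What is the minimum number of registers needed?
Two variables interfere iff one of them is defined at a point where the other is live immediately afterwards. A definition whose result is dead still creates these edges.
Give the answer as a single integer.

Block summaries:
  n0 def {z} use ∅
  n1 def {r,z} use {z}
  n2 def {e} use ∅
  n3 def {a} use {r}
  n4 def {a,e} use ∅
  n5 def {a,e} use ∅
  n6 def {e,r} use ∅

Liveness:
  n0 li=∅ lo={z}
  n1 li={z} lo={r,z}
  n2 li={r,z} lo={r,z}
  n3 li={r,z} lo={z}
  n4 li={z} lo={z}
  n5 li={z} lo={z}
  n6 li=∅ lo=∅

Conflict graph:
  a↔{r,z}
  e↔{r,z}
  r↔{a,e,z}
  z↔{a,e,r}

Chromatic number:
  clique {a,r,z} ⇒ need ≥ 3
  3-colouring: r0={r}  r1={z}  r2={a,e}
  χ = 3

Answer: 3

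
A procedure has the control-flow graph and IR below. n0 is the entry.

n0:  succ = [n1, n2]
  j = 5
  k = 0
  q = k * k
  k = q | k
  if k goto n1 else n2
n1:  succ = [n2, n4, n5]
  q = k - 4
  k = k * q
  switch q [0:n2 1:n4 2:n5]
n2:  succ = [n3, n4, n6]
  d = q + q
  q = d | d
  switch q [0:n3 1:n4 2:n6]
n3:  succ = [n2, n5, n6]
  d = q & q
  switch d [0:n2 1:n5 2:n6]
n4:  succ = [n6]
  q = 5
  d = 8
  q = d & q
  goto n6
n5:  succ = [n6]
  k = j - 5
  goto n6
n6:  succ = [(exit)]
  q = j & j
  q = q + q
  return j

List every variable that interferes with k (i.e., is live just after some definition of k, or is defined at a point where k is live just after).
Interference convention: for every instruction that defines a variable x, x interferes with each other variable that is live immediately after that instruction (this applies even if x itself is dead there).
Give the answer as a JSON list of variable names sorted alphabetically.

Answer: ["j", "q"]

Analysis:
Per-block:
  n0: def={j,k,q} ue=∅
  n1: def={k,q} ue={k}
  n2: def={d,q} ue={q}
  n3: def={d} ue={q}
  n4: def={d,q} ue=∅
  n5: def={k} ue={j}
  n6: def={q} ue={j}

Backward fixpoint:
  n0 li=∅ lo={j,k,q}
  n1 li={j,k} lo={j,q}
  n2 li={j,q} lo={j,q}
  n3 li={j,q} lo={j,q}
  n4 li={j} lo={j}
  n5 li={j} lo={j}
  n6 li={j} lo=∅

Interference:
  d — {j,q}
  j — {d,k,q}
  k — {j,q}
  q — {d,j,k}

N(k) = ["j", "q"]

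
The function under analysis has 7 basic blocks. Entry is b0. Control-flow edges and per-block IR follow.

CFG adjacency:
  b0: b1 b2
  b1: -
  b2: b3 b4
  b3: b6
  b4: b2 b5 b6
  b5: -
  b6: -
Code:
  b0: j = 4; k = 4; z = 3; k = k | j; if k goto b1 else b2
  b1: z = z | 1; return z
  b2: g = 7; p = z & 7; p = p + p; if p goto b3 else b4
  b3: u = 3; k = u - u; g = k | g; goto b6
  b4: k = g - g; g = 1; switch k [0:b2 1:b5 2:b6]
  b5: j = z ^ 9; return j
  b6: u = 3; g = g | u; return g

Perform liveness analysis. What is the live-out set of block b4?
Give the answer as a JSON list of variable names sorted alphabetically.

Answer: ["g", "z"]

Analysis:
Per-block:
  b0 def {j,k,z} use ∅
  b1 def {z} use {z}
  b2 def {g,p} use {z}
  b3 def {g,k,u} use {g}
  b4 def {g,k} use {g}
  b5 def {j} use {z}
  b6 def {g,u} use {g}

Liveness:
  b0: in=∅ out={z}
  b1: in={z} out=∅
  b2: in={z} out={g,z}
  b3: in={g} out={g}
  b4: in={g,z} out={g,z}
  b5: in={z} out=∅
  b6: in={g} out=∅

live-out(b4) = ["g", "z"]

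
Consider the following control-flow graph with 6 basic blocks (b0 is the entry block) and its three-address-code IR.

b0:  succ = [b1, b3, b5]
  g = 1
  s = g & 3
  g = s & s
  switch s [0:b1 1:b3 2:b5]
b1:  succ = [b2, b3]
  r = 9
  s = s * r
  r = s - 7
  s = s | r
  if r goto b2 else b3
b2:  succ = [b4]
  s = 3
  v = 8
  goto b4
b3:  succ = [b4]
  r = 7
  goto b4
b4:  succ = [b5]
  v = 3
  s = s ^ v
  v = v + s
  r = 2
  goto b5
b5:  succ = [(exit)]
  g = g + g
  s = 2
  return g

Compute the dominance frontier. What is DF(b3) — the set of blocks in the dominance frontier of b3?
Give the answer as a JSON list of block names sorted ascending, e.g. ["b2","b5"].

idom tree: b1←b0 b2←b1 b3←b0 b4←b0 b5←b0
Dom at joins:
  b3: preds {b0,b1}: {b0} ∩ {b0,b1} = {b0}; idom=b0
  b4: preds {b2,b3}: {b0,b1,b2} ∩ {b0,b3} = {b0}; idom=b0
  b5: preds {b0,b4}: {b0} ∩ {b0,b4} = {b0}; idom=b0

DF walk-up:
  join b3 pred b0: · stop@b0
  join b3 pred b1: b1 stop@b0
  join b4 pred b2: b2→b1 stop@b0
  join b4 pred b3: b3 stop@b0
  join b5 pred b0: · stop@b0
  join b5 pred b4: b4 stop@b0
  b0: DF=∅
  b1: DF={b3,b4}
  b2: DF={b4}
  b3: DF={b4}
  b4: DF={b5}
  b5: DF=∅

DF(b3) = ["b4"]

Answer: ["b4"]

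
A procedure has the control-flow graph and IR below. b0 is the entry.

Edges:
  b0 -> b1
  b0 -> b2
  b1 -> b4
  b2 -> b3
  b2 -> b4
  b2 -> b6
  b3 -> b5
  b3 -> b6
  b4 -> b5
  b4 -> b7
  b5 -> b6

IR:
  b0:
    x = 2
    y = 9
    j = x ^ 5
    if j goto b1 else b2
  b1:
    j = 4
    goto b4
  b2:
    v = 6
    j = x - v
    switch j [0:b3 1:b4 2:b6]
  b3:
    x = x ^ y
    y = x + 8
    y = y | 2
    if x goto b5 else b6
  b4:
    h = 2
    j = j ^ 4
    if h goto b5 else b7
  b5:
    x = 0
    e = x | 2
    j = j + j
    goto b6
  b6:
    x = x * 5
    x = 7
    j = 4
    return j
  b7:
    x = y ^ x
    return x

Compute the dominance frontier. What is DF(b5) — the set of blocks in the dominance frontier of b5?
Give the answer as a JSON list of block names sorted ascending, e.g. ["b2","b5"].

Answer: ["b6"]

Derivation:
idom tree: b1←b0 b2←b0 b3←b2 b4←b0 b5←b0 b6←b0 b7←b4
Dom at joins:
  b4: preds {b1,b2}: {b0,b1} ∩ {b0,b2} = {b0}; idom=b0
  b5: preds {b3,b4}: {b0,b2,b3} ∩ {b0,b4} = {b0}; idom=b0
  b6: preds {b2,b3,b5}: {b0,b2} ∩ {b0,b2,b3} ∩ {b0,b5} = {b0}; idom=b0

Frontier:
  join b4 pred b1: b1 stop@b0
  join b4 pred b2: b2 stop@b0
  join b5 pred b3: b3→b2 stop@b0
  join b5 pred b4: b4 stop@b0
  join b6 pred b2: b2 stop@b0
  join b6 pred b3: b3→b2 stop@b0
  join b6 pred b5: b5 stop@b0
  b0 → ∅
  b1 → {b4}
  b2 → {b4,b5,b6}
  b3 → {b5,b6}
  b4 → {b5}
  b5 → {b6}
  b6 → ∅
  b7 → ∅

DF(b5) = ["b6"]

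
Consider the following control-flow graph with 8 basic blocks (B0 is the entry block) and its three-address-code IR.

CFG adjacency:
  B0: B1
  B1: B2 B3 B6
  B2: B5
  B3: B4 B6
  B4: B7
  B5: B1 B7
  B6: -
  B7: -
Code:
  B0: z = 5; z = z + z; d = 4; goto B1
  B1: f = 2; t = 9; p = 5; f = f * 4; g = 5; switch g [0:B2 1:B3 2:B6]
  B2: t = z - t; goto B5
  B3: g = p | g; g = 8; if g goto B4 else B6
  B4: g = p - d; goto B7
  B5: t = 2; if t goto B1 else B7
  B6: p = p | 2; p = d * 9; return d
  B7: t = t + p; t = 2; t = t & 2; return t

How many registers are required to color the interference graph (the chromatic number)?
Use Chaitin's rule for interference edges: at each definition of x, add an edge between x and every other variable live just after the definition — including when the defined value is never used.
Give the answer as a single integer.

Answer: 5

Derivation:
Per-block:
  B0: {d,z} / ∅
  B1: {f,g,p,t} / ∅
  B2: {t} / {t,z}
  B3: {g} / {g,p}
  B4: {g} / {d,p}
  B5: {t} / ∅
  B6: {p} / {d,p}
  B7: {t} / {p,t}

Liveness:
  B0 li=∅ lo={d,z}
  B1 li={d,z} lo={d,g,p,t,z}
  B2 li={d,p,t,z} lo={d,p,z}
  B3 li={d,g,p,t} lo={d,p,t}
  B4 li={d,p,t} lo={p,t}
  B5 li={d,p,z} lo={d,p,t,z}
  B6 li={d,p} lo=∅
  B7 li={p,t} lo=∅

Interfere edges:
  d↔{f,g,p,t,z}
  f↔{d,p,t,z}
  g↔{d,p,t,z}
  p↔{d,f,g,t,z}
  t↔{d,f,g,p,z}
  z↔{d,f,g,p,t}

Colouring:
  {d,f,p,t,z} pairwise interfere (5-clique) ⇒ χ ≥ 5
  assign d→R0 f→R4 g→R4 p→R1 t→R2 z→R3 — no edge inside a register ⇒ χ ≤ 5
  χ = 5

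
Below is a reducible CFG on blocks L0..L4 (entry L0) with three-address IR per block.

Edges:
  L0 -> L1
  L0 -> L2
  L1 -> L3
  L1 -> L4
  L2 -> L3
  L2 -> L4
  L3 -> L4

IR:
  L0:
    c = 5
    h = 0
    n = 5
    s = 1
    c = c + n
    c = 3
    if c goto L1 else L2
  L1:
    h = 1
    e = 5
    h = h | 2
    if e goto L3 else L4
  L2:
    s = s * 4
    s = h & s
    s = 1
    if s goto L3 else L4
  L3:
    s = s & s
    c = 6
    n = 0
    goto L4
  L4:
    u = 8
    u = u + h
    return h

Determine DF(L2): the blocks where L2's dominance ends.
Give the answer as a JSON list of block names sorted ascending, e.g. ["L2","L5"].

idom tree: L1←L0 L2←L0 L3←L0 L4←L0
Join-block Dom:
  L3: preds {L1,L2}: {L0,L1} ∩ {L0,L2} = {L0}; idom=L0
  L4: preds {L1,L2,L3}: {L0,L1} ∩ {L0,L2} ∩ {L0,L3} = {L0}; idom=L0

DF derivation:
  L3←L1: walk L1 to L0
  L3←L2: walk L2 to L0
  L4←L1: walk L1 to L0
  L4←L2: walk L2 to L0
  L4←L3: walk L3 to L0
  L0: DF=∅
  L1: DF={L3,L4}
  L2: DF={L3,L4}
  L3: DF={L4}
  L4: DF=∅

DF(L2) = ["L3", "L4"]

Answer: ["L3", "L4"]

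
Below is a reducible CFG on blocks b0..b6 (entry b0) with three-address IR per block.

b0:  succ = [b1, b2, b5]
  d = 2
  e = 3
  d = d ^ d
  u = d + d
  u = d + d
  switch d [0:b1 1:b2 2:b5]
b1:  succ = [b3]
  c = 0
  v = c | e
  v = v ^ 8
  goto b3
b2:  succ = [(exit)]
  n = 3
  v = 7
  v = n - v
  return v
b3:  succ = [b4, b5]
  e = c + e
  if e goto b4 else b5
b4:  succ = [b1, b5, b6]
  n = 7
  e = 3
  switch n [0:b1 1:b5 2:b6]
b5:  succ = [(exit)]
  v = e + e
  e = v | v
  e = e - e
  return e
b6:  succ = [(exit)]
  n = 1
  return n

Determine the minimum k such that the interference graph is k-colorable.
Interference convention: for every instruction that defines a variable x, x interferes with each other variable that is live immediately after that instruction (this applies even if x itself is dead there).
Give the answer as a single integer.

Answer: 3

Working:
def/use:
  b0: def={d,e,u} ue=∅
  b1: def={c,v} ue={e}
  b2: def={n,v} ue=∅
  b3: def={e} ue={c,e}
  b4: def={e,n} ue=∅
  b5: def={e,v} ue={e}
  b6: def={n} ue=∅

Liveness:
  live b0: ∅→{e}
  live b1: {e}→{c,e}
  live b2: ∅→∅
  live b3: {c,e}→{e}
  live b4: ∅→{e}
  live b5: {e}→∅
  live b6: ∅→∅

Interfere edges:
  c: {e,v}
  d: {e,u}
  e: {c,d,n,u,v}
  n: {e,v}
  u: {d,e}
  v: {c,e,n}

Registers:
  lower bound: {c,e,v} mutually conflict ⇒ χ ≥ 3
  3-colouring: c0={e}  c1={d,v}  c2={c,n,u}
  χ = 3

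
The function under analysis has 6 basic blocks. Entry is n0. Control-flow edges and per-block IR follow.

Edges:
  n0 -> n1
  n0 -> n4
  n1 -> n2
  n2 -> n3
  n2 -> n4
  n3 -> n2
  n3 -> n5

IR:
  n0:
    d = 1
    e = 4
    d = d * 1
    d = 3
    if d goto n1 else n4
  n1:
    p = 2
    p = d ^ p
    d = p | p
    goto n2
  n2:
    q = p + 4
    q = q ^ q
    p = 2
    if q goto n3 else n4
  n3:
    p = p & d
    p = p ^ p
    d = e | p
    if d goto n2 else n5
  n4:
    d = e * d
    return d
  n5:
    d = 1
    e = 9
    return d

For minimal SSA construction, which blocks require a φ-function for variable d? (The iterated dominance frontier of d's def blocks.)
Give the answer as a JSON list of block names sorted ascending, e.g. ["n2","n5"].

idom tree: n1←n0 n2←n1 n3←n2 n4←n0 n5←n3
Dom at joins:
  n2: preds {n1,n3}: {n0,n1} ∩ {n0,n1,n2,n3} = {n0,n1}; idom=n1
  n4: preds {n0,n2}: {n0} ∩ {n0,n1,n2} = {n0}; idom=n0

DF derivation:
  n2←n1: walk · to n1
  n2←n3: walk n3→n2 to n1
  n4←n0: walk · to n0
  n4←n2: walk n2→n1 to n0
  n0: DF=∅
  n1: DF={n4}
  n2: DF={n2,n4}
  n3: DF={n2}
  n4: DF=∅
  n5: DF=∅

φ for d: defs {n0,n1,n3,n4,n5}
  DF⁺ = {n2,n4}

Answer: ["n2", "n4"]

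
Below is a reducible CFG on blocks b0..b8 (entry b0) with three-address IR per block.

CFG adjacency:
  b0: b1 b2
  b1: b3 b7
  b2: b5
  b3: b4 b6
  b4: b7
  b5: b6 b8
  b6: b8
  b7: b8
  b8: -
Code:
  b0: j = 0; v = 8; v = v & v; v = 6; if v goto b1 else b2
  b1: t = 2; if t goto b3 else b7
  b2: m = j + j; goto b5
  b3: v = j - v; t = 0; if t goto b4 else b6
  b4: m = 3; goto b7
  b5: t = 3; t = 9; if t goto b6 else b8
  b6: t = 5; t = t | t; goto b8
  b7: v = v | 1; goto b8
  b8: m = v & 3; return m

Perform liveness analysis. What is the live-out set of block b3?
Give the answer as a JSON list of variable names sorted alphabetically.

def/use:
  b0: def={j,v} ue=∅
  b1: def={t} ue=∅
  b2: def={m} ue={j}
  b3: def={t,v} ue={j,v}
  b4: def={m} ue=∅
  b5: def={t} ue=∅
  b6: def={t} ue=∅
  b7: def={v} ue={v}
  b8: def={m} ue={v}

Liveness:
  b0: in=∅ out={j,v}
  b1: in={j,v} out={j,v}
  b2: in={j,v} out={v}
  b3: in={j,v} out={v}
  b4: in={v} out={v}
  b5: in={v} out={v}
  b6: in={v} out={v}
  b7: in={v} out={v}
  b8: in={v} out=∅

live-out(b3) = ["v"]

Answer: ["v"]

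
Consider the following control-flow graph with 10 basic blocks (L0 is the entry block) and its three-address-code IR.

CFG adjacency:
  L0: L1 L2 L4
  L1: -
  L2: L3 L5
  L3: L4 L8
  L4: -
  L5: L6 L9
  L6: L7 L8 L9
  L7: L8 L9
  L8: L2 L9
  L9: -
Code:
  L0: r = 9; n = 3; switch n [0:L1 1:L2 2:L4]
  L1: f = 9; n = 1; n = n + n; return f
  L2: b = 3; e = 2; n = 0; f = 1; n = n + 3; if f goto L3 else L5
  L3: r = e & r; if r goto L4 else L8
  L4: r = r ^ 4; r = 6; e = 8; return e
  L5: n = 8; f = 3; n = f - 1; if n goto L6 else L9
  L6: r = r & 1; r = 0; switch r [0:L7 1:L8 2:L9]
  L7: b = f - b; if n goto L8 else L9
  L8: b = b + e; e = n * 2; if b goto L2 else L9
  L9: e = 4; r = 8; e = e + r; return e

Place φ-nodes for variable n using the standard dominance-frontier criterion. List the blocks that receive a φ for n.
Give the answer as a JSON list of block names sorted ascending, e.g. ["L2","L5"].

Answer: ["L2", "L4", "L8", "L9"]

Analysis:
idom tree: L1←L0 L2←L0 L3←L2 L4←L0 L5←L2 L6←L5 L7←L6 L8←L2 L9←L2
Dom at joins:
  L2: preds {L0,L8}: {L0} ∩ {L0,L2,L8} = {L0}; idom=L0
  L4: preds {L0,L3}: {L0} ∩ {L0,L2,L3} = {L0}; idom=L0
  L8: preds {L3,L6,L7}: {L0,L2,L3} ∩ {L0,L2,L5,L6} ∩ {L0,L2,L5,L6,L7} = {L0,L2}; idom=L2
  L9: preds {L5,L6,L7,L8}: {L0,L2,L5} ∩ {L0,L2,L5,L6} ∩ {L0,L2,L5,L6,L7} ∩ {L0,L2,L8} = {L0,L2}; idom=L2

Frontier:
  L2←L0: walk · to L0
  L2←L8: walk L8→L2 to L0
  L4←L0: walk · to L0
  L4←L3: walk L3→L2 to L0
  L8←L3: walk L3 to L2
  L8←L6: walk L6→L5 to L2
  L8←L7: walk L7→L6→L5 to L2
  L9←L5: walk L5 to L2
  L9←L6: walk L6→L5 to L2
  L9←L7: walk L7→L6→L5 to L2
  L9←L8: walk L8 to L2
  L0 → ∅
  L1 → ∅
  L2 → {L2,L4}
  L3 → {L4,L8}
  L4 → ∅
  L5 → {L8,L9}
  L6 → {L8,L9}
  L7 → {L8,L9}
  L8 → {L2,L9}
  L9 → ∅

φ for n: defs {L0,L1,L2,L5}
  DF⁺ = {L2,L4,L8,L9}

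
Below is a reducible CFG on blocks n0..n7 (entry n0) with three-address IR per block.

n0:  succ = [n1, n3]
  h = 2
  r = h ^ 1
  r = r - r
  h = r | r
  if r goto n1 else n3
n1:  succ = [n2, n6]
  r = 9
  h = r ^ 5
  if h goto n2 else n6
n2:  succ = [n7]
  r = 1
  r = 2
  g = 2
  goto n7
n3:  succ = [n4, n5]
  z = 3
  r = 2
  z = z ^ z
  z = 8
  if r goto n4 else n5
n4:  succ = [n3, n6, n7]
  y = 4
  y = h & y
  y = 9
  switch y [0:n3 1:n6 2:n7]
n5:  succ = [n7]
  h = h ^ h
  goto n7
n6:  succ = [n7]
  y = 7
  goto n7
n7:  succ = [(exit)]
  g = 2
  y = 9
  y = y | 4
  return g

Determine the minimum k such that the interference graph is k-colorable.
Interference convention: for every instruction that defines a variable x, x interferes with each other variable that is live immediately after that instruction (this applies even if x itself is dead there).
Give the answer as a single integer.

Answer: 3

Working:
Block summaries:
  n0: {h,r} / ∅
  n1: {h,r} / ∅
  n2: {g,r} / ∅
  n3: {r,z} / ∅
  n4: {y} / {h}
  n5: {h} / {h}
  n6: {y} / ∅
  n7: {g,y} / ∅

Live sets:
  n0: in=∅ out={h}
  n1: in=∅ out=∅
  n2: in=∅ out=∅
  n3: in={h} out={h}
  n4: in={h} out={h}
  n5: in={h} out=∅
  n6: in=∅ out=∅
  n7: in=∅ out=∅

Interfere edges:
  g↔{y}
  h↔{r,y,z}
  r↔{h,z}
  y↔{g,h}
  z↔{h,r}

Chromatic number:
  clique {h,r,z} ⇒ need ≥ 3
  assign g→R0 h→R0 r→R1 y→R1 z→R2 — no edge inside a register ⇒ χ ≤ 3
  χ = 3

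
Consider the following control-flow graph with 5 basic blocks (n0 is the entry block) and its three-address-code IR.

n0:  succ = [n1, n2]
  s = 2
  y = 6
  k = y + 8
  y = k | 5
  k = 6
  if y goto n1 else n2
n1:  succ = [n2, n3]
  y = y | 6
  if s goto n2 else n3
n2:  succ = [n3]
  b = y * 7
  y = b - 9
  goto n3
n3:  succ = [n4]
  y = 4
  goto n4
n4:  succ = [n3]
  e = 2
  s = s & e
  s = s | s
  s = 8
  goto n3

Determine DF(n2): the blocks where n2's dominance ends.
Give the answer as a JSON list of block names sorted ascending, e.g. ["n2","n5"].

Answer: ["n3"]

Analysis:
idom tree: n1←n0 n2←n0 n3←n0 n4←n3
Join-block Dom:
  n2: preds {n0,n1}: {n0} ∩ {n0,n1} = {n0}; idom=n0
  n3: preds {n1,n2,n4}: {n0,n1} ∩ {n0,n2} ∩ {n0,n3,n4} = {n0}; idom=n0

DF derivation:
  join n2 pred n0: · stop@n0
  join n2 pred n1: n1 stop@n0
  join n3 pred n1: n1 stop@n0
  join n3 pred n2: n2 stop@n0
  join n3 pred n4: n4→n3 stop@n0
  n0 → ∅
  n1 → {n2,n3}
  n2 → {n3}
  n3 → {n3}
  n4 → {n3}

DF(n2) = ["n3"]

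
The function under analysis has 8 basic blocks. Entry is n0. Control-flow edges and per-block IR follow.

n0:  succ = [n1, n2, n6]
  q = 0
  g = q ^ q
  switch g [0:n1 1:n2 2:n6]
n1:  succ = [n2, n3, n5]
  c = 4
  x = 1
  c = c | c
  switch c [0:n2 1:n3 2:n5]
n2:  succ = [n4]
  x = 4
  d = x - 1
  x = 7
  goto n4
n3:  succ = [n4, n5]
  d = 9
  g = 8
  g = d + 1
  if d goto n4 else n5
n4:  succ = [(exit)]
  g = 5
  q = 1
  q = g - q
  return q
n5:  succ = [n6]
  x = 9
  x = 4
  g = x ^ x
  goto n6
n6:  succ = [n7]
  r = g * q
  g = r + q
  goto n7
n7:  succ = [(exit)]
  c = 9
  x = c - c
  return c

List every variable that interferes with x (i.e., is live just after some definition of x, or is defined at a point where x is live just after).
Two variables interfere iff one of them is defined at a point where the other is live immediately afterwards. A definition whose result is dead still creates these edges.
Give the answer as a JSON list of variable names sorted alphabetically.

Answer: ["c", "q"]

Analysis:
def/use:
  n0: {g,q} / ∅
  n1: {c,x} / ∅
  n2: {d,x} / ∅
  n3: {d,g} / ∅
  n4: {g,q} / ∅
  n5: {g,x} / ∅
  n6: {g,r} / {g,q}
  n7: {c,x} / ∅

Backward fixpoint:
  live n0: ∅→{g,q}
  live n1: {q}→{q}
  live n2: ∅→∅
  live n3: {q}→{q}
  live n4: ∅→∅
  live n5: {q}→{g,q}
  live n6: {g,q}→∅
  live n7: ∅→∅

Conflict graph:
  c: {q,x}
  d: {g,q}
  g: {d,q}
  q: {c,d,g,r,x}
  r: {q}
  x: {c,q}

N(x) = ["c", "q"]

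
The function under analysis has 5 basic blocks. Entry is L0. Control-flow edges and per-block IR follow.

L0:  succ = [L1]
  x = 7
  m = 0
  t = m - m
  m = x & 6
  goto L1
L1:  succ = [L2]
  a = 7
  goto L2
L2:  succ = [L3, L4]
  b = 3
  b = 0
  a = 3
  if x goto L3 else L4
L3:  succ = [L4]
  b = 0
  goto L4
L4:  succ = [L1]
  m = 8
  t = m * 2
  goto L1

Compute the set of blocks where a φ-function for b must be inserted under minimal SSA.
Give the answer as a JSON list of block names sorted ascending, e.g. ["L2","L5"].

idom tree: L1←L0 L2←L1 L3←L2 L4←L2
Dom at joins:
  L1: preds {L0,L4}: {L0} ∩ {L0,L1,L2,L4} = {L0}; idom=L0
  L4: preds {L2,L3}: {L0,L1,L2} ∩ {L0,L1,L2,L3} = {L0,L1,L2}; idom=L2

DF walk-up:
  join L1 pred L0: · stop@L0
  join L1 pred L4: L4→L2→L1 stop@L0
  join L4 pred L2: · stop@L2
  join L4 pred L3: L3 stop@L2
  L0 → ∅
  L1 → {L1}
  L2 → {L1}
  L3 → {L4}
  L4 → {L1}

φ for b: defs {L2,L3}
  DF⁺ = {L1,L4}

Answer: ["L1", "L4"]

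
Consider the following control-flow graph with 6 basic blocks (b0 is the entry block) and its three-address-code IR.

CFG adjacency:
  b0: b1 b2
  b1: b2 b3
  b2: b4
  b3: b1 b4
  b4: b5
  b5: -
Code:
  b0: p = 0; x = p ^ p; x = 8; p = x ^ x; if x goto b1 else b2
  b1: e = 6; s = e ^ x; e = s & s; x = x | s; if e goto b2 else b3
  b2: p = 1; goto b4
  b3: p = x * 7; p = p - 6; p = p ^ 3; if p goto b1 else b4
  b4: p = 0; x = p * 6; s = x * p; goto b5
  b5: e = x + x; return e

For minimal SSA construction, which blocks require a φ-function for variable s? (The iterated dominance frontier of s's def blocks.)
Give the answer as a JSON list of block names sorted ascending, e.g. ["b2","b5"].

idom tree: b1←b0 b2←b0 b3←b1 b4←b0 b5←b4
Dom∩ at merges:
  b1: preds {b0,b3}: {b0} ∩ {b0,b1,b3} = {b0}; idom=b0
  b2: preds {b0,b1}: {b0} ∩ {b0,b1} = {b0}; idom=b0
  b4: preds {b2,b3}: {b0,b2} ∩ {b0,b1,b3} = {b0}; idom=b0

DF derivation:
  b1←b0: walk · to b0
  b1←b3: walk b3→b1 to b0
  b2←b0: walk · to b0
  b2←b1: walk b1 to b0
  b4←b2: walk b2 to b0
  b4←b3: walk b3→b1 to b0
  b0 → ∅
  b1 → {b1,b2,b4}
  b2 → {b4}
  b3 → {b1,b4}
  b4 → ∅
  b5 → ∅

φ for s: defs {b1,b4}
  DF⁺ = {b1,b2,b4}

Answer: ["b1", "b2", "b4"]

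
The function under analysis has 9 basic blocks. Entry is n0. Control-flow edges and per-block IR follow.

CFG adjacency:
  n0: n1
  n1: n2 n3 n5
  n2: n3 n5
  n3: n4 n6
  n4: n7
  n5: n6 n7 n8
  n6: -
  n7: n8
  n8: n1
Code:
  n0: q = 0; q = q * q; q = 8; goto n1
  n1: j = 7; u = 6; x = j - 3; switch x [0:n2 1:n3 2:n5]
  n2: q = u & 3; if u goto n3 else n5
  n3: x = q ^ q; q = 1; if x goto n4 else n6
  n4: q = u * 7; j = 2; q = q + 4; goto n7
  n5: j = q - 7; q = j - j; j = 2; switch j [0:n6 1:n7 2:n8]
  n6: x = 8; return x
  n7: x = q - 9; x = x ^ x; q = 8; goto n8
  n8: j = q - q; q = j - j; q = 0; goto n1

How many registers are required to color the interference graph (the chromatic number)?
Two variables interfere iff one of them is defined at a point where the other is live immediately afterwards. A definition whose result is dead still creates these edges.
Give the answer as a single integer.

def/use:
  n0: def={q} ue=∅
  n1: def={j,u,x} ue=∅
  n2: def={q} ue={u}
  n3: def={q,x} ue={q}
  n4: def={j,q} ue={u}
  n5: def={j,q} ue={q}
  n6: def={x} ue=∅
  n7: def={q,x} ue={q}
  n8: def={j,q} ue={q}

Backward fixpoint:
  live n0: ∅→{q}
  live n1: {q}→{q,u}
  live n2: {u}→{q,u}
  live n3: {q,u}→{u}
  live n4: {u}→{q}
  live n5: {q}→{q}
  live n6: ∅→∅
  live n7: {q}→{q}
  live n8: {q}→{q}

Conflict graph:
  j — {q,u}
  q — {j,u,x}
  u — {j,q,x}
  x — {q,u}

Registers:
  lower bound: {j,q,u} mutually conflict ⇒ χ ≥ 3
  3-colouring: c0={q}  c1={u}  c2={j,x}
  χ = 3

Answer: 3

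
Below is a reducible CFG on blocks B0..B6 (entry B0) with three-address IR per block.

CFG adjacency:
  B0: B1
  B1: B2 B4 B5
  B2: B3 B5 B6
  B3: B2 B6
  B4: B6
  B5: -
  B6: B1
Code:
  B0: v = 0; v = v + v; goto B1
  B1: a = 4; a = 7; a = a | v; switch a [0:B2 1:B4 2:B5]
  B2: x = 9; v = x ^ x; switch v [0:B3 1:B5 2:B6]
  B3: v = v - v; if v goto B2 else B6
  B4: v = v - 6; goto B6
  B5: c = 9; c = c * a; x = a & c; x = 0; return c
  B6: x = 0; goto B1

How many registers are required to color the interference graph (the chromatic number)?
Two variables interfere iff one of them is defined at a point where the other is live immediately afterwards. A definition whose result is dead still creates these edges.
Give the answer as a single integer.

def/use:
  B0 def {v} use ∅
  B1 def {a} use {v}
  B2 def {v,x} use ∅
  B3 def {v} use {v}
  B4 def {v} use {v}
  B5 def {c,x} use {a}
  B6 def {x} use ∅

Backward fixpoint:
  B0: in=∅ out={v}
  B1: in={v} out={a,v}
  B2: in={a} out={a,v}
  B3: in={a,v} out={a,v}
  B4: in={v} out={v}
  B5: in={a} out=∅
  B6: in={v} out={v}

Interference:
  a: {c,v,x}
  c: {a,x}
  v: {a,x}
  x: {a,c,v}

Chromatic number:
  clique {a,c,x} ⇒ need ≥ 3
  3-colouring: r0={a}  r1={x}  r2={c,v}
  χ = 3

Answer: 3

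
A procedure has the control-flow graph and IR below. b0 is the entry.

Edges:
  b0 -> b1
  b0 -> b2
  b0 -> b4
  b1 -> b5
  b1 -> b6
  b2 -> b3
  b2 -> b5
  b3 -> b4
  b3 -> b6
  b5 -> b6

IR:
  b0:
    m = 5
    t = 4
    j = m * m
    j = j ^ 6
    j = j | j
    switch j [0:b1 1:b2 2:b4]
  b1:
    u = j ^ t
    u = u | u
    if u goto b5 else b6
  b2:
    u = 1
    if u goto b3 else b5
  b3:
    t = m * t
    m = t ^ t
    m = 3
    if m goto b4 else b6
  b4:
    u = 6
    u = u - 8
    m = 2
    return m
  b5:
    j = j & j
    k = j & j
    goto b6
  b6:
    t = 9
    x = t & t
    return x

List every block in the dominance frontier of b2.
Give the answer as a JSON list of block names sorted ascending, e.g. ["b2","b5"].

idom tree: b1←b0 b2←b0 b3←b2 b4←b0 b5←b0 b6←b0
Dom at joins:
  b4: preds {b0,b3}: {b0} ∩ {b0,b2,b3} = {b0}; idom=b0
  b5: preds {b1,b2}: {b0,b1} ∩ {b0,b2} = {b0}; idom=b0
  b6: preds {b1,b3,b5}: {b0,b1} ∩ {b0,b2,b3} ∩ {b0,b5} = {b0}; idom=b0

DF derivation:
  b4←b0: walk · to b0
  b4←b3: walk b3→b2 to b0
  b5←b1: walk b1 to b0
  b5←b2: walk b2 to b0
  b6←b1: walk b1 to b0
  b6←b3: walk b3→b2 to b0
  b6←b5: walk b5 to b0
  DF(b0)=∅
  DF(b1)={b5,b6}
  DF(b2)={b4,b5,b6}
  DF(b3)={b4,b6}
  DF(b4)=∅
  DF(b5)={b6}
  DF(b6)=∅

DF(b2) = ["b4", "b5", "b6"]

Answer: ["b4", "b5", "b6"]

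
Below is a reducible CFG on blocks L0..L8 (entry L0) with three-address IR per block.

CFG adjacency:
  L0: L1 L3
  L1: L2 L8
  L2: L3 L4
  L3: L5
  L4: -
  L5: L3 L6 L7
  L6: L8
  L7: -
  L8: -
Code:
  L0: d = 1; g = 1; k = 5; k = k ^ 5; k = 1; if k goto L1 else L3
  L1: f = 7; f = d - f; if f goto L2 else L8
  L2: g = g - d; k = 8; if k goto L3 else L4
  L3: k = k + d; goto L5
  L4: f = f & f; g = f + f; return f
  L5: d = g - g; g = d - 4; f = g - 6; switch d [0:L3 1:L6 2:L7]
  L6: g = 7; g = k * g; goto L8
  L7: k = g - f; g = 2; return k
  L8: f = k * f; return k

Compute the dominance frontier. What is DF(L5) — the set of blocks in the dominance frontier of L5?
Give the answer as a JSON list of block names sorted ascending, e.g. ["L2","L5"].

idom tree: L1←L0 L2←L1 L3←L0 L4←L2 L5←L3 L6←L5 L7←L5 L8←L0
Dom∩ at merges:
  L3: preds {L0,L2,L5}: {L0} ∩ {L0,L1,L2} ∩ {L0,L3,L5} = {L0}; idom=L0
  L8: preds {L1,L6}: {L0,L1} ∩ {L0,L3,L5,L6} = {L0}; idom=L0

DF walk-up:
  L3←L0: walk · to L0
  L3←L2: walk L2→L1 to L0
  L3←L5: walk L5→L3 to L0
  L8←L1: walk L1 to L0
  L8←L6: walk L6→L5→L3 to L0
  L0 → ∅
  L1 → {L3,L8}
  L2 → {L3}
  L3 → {L3,L8}
  L4 → ∅
  L5 → {L3,L8}
  L6 → {L8}
  L7 → ∅
  L8 → ∅

DF(L5) = ["L3", "L8"]

Answer: ["L3", "L8"]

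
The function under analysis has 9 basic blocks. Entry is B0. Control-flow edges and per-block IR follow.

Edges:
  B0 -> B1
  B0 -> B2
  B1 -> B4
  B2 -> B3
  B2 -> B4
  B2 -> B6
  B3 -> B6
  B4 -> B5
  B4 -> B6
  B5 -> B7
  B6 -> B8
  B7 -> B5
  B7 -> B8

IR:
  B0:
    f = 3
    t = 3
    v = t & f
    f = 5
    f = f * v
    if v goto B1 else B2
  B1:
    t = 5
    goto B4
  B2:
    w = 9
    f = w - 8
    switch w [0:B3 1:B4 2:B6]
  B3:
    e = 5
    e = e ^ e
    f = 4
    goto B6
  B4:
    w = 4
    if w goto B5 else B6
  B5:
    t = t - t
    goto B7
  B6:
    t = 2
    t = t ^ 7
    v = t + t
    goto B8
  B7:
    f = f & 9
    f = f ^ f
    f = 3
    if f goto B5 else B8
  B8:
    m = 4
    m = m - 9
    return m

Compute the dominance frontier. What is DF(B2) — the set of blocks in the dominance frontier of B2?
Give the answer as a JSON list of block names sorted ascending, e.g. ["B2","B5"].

Answer: ["B4", "B6"]

Derivation:
idom tree: B1←B0 B2←B0 B3←B2 B4←B0 B5←B4 B6←B0 B7←B5 B8←B0
Dom∩ at merges:
  B4: preds {B1,B2}: {B0,B1} ∩ {B0,B2} = {B0}; idom=B0
  B5: preds {B4,B7}: {B0,B4} ∩ {B0,B4,B5,B7} = {B0,B4}; idom=B4
  B6: preds {B2,B3,B4}: {B0,B2} ∩ {B0,B2,B3} ∩ {B0,B4} = {B0}; idom=B0
  B8: preds {B6,B7}: {B0,B6} ∩ {B0,B4,B5,B7} = {B0}; idom=B0

DF derivation:
  B4←B1: walk B1 to B0
  B4←B2: walk B2 to B0
  B5←B4: walk · to B4
  B5←B7: walk B7→B5 to B4
  B6←B2: walk B2 to B0
  B6←B3: walk B3→B2 to B0
  B6←B4: walk B4 to B0
  B8←B6: walk B6 to B0
  B8←B7: walk B7→B5→B4 to B0
  B0 → ∅
  B1 → {B4}
  B2 → {B4,B6}
  B3 → {B6}
  B4 → {B6,B8}
  B5 → {B5,B8}
  B6 → {B8}
  B7 → {B5,B8}
  B8 → ∅

DF(B2) = ["B4", "B6"]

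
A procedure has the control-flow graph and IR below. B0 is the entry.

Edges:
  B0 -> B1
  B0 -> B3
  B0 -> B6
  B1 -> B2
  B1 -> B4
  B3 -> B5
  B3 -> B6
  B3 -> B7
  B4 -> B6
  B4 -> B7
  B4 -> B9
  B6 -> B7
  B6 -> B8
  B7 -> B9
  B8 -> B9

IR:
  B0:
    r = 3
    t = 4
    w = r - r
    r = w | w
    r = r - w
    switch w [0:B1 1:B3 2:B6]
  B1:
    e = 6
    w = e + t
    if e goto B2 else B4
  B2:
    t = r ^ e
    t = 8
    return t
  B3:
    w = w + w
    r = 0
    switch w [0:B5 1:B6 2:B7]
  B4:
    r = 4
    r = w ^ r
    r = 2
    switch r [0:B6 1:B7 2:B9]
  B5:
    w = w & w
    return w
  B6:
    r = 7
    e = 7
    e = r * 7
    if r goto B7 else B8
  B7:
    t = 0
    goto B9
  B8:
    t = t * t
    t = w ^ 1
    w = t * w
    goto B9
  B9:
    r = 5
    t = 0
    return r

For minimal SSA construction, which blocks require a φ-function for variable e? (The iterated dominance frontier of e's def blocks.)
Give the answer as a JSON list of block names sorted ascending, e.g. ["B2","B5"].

idom tree: B1←B0 B2←B1 B3←B0 B4←B1 B5←B3 B6←B0 B7←B0 B8←B6 B9←B0
Dom∩ at merges:
  B6: preds {B0,B3,B4}: {B0} ∩ {B0,B3} ∩ {B0,B1,B4} = {B0}; idom=B0
  B7: preds {B3,B4,B6}: {B0,B3} ∩ {B0,B1,B4} ∩ {B0,B6} = {B0}; idom=B0
  B9: preds {B4,B7,B8}: {B0,B1,B4} ∩ {B0,B7} ∩ {B0,B6,B8} = {B0}; idom=B0

Frontier:
  join B6 pred B0: · stop@B0
  join B6 pred B3: B3 stop@B0
  join B6 pred B4: B4→B1 stop@B0
  join B7 pred B3: B3 stop@B0
  join B7 pred B4: B4→B1 stop@B0
  join B7 pred B6: B6 stop@B0
  join B9 pred B4: B4→B1 stop@B0
  join B9 pred B7: B7 stop@B0
  join B9 pred B8: B8→B6 stop@B0
  B0 → ∅
  B1 → {B6,B7,B9}
  B2 → ∅
  B3 → {B6,B7}
  B4 → {B6,B7,B9}
  B5 → ∅
  B6 → {B7,B9}
  B7 → {B9}
  B8 → {B9}
  B9 → ∅

φ for e: defs {B1,B6}
  DF⁺ = {B6,B7,B9}

Answer: ["B6", "B7", "B9"]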